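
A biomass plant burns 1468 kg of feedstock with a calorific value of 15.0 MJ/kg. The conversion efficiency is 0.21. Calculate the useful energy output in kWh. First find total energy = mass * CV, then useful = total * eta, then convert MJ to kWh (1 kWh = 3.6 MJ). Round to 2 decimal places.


Total energy = mass * CV = 1468 * 15.0 = 22020.0 MJ
Useful energy = total * eta = 22020.0 * 0.21 = 4624.2 MJ
Convert to kWh: 4624.2 / 3.6
Useful energy = 1284.50 kWh

1284.50


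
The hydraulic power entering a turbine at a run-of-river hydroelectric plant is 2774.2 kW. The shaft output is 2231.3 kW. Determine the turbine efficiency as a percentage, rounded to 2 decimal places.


Turbine efficiency = (output power / input power) * 100
eta = (2231.3 / 2774.2) * 100
eta = 80.43%

80.43


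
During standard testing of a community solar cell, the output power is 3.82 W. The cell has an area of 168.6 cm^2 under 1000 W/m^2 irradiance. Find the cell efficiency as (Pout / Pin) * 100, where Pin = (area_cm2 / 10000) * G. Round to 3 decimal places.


First compute the input power:
  Pin = area_cm2 / 10000 * G = 168.6 / 10000 * 1000 = 16.86 W
Then compute efficiency:
  Efficiency = (Pout / Pin) * 100 = (3.82 / 16.86) * 100
  Efficiency = 22.657%

22.657


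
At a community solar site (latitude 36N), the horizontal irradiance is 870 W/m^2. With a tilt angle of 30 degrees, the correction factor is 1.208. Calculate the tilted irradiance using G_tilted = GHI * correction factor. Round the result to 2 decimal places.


Identify the given values:
  GHI = 870 W/m^2, tilt correction factor = 1.208
Apply the formula G_tilted = GHI * factor:
  G_tilted = 870 * 1.208
  G_tilted = 1050.96 W/m^2

1050.96


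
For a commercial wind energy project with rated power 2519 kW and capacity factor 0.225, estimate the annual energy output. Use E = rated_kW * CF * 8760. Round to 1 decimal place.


Annual energy = rated_kW * capacity_factor * hours_per_year
Given: P_rated = 2519 kW, CF = 0.225, hours = 8760
E = 2519 * 0.225 * 8760
E = 4964949.0 kWh

4964949.0


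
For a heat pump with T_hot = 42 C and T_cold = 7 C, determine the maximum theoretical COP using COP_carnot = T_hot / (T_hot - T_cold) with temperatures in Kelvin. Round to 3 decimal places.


Convert to Kelvin:
  T_hot = 42 + 273.15 = 315.15 K
  T_cold = 7 + 273.15 = 280.15 K
Apply Carnot COP formula:
  COP = T_hot_K / (T_hot_K - T_cold_K) = 315.15 / 35.0
  COP = 9.004

9.004


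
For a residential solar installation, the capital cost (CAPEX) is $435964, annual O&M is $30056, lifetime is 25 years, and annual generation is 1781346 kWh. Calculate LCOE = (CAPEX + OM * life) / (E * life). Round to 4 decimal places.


Total cost = CAPEX + OM * lifetime = 435964 + 30056 * 25 = 435964 + 751400 = 1187364
Total generation = annual * lifetime = 1781346 * 25 = 44533650 kWh
LCOE = 1187364 / 44533650
LCOE = 0.0267 $/kWh

0.0267


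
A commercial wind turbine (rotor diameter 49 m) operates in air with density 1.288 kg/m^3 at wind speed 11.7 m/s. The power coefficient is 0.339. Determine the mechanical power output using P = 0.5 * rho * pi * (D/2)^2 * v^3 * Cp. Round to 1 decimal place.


Step 1 -- Compute swept area:
  A = pi * (D/2)^2 = pi * (49/2)^2 = 1885.74 m^2
Step 2 -- Apply wind power equation:
  P = 0.5 * rho * A * v^3 * Cp
  v^3 = 11.7^3 = 1601.613
  P = 0.5 * 1.288 * 1885.74 * 1601.613 * 0.339
  P = 659363.9 W

659363.9


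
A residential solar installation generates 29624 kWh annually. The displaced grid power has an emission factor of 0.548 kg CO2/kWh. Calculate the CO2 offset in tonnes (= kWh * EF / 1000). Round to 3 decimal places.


CO2 offset in kg = generation * emission_factor
CO2 offset = 29624 * 0.548 = 16233.95 kg
Convert to tonnes:
  CO2 offset = 16233.95 / 1000 = 16.234 tonnes

16.234


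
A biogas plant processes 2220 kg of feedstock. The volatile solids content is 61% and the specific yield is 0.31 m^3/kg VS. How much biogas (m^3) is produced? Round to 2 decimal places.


Compute volatile solids:
  VS = mass * VS_fraction = 2220 * 0.61 = 1354.2 kg
Calculate biogas volume:
  Biogas = VS * specific_yield = 1354.2 * 0.31
  Biogas = 419.80 m^3

419.80


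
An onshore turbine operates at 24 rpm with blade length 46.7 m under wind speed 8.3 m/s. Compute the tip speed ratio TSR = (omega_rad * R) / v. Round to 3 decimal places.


Convert rotational speed to rad/s:
  omega = 24 * 2 * pi / 60 = 2.5133 rad/s
Compute tip speed:
  v_tip = omega * R = 2.5133 * 46.7 = 117.37 m/s
Tip speed ratio:
  TSR = v_tip / v_wind = 117.37 / 8.3 = 14.141

14.141


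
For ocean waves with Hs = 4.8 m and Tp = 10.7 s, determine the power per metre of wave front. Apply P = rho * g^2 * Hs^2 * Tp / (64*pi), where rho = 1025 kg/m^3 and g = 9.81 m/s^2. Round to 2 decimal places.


Apply wave power formula:
  g^2 = 9.81^2 = 96.2361
  Hs^2 = 4.8^2 = 23.04
  Numerator = rho * g^2 * Hs^2 * Tp = 1025 * 96.2361 * 23.04 * 10.7 = 24318015.59
  Denominator = 64 * pi = 201.0619
  P = 24318015.59 / 201.0619 = 120947.89 W/m

120947.89


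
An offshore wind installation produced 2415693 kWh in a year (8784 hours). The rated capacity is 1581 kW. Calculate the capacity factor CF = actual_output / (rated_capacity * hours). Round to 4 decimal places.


Capacity factor = actual output / maximum possible output
Maximum possible = rated * hours = 1581 * 8784 = 13887504 kWh
CF = 2415693 / 13887504
CF = 0.1739

0.1739


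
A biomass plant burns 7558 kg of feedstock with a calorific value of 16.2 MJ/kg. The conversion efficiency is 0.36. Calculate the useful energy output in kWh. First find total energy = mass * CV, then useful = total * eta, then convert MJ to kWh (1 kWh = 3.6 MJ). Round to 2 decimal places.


Total energy = mass * CV = 7558 * 16.2 = 122439.6 MJ
Useful energy = total * eta = 122439.6 * 0.36 = 44078.26 MJ
Convert to kWh: 44078.26 / 3.6
Useful energy = 12243.96 kWh

12243.96


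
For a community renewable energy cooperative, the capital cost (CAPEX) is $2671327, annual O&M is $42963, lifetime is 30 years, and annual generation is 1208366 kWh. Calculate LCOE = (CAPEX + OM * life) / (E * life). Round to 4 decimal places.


Total cost = CAPEX + OM * lifetime = 2671327 + 42963 * 30 = 2671327 + 1288890 = 3960217
Total generation = annual * lifetime = 1208366 * 30 = 36250980 kWh
LCOE = 3960217 / 36250980
LCOE = 0.1092 $/kWh

0.1092


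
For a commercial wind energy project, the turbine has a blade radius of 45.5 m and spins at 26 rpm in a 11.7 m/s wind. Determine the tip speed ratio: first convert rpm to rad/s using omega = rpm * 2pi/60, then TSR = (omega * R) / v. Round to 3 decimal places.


Convert rotational speed to rad/s:
  omega = 26 * 2 * pi / 60 = 2.7227 rad/s
Compute tip speed:
  v_tip = omega * R = 2.7227 * 45.5 = 123.883 m/s
Tip speed ratio:
  TSR = v_tip / v_wind = 123.883 / 11.7 = 10.588

10.588


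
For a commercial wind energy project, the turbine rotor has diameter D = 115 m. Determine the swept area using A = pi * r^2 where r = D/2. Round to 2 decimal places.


Compute the rotor radius:
  r = D / 2 = 115 / 2 = 57.5 m
Calculate swept area:
  A = pi * r^2 = pi * 57.5^2
  A = 10386.89 m^2

10386.89


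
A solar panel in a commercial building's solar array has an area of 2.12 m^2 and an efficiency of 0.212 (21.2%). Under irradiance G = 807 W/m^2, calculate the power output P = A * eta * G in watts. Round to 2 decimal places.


Use the solar power formula P = A * eta * G.
Given: A = 2.12 m^2, eta = 0.212, G = 807 W/m^2
P = 2.12 * 0.212 * 807
P = 362.70 W

362.70


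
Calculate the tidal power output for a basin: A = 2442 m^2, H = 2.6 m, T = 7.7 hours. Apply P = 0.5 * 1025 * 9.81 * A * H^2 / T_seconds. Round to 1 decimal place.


Convert period to seconds: T = 7.7 * 3600 = 27720.0 s
H^2 = 2.6^2 = 6.76
P = 0.5 * rho * g * A * H^2 / T
P = 0.5 * 1025 * 9.81 * 2442 * 6.76 / 27720.0
P = 2994.1 W

2994.1


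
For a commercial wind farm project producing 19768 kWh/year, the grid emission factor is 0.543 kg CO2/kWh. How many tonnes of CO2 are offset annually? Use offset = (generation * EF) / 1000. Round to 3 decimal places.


CO2 offset in kg = generation * emission_factor
CO2 offset = 19768 * 0.543 = 10734.02 kg
Convert to tonnes:
  CO2 offset = 10734.02 / 1000 = 10.734 tonnes

10.734


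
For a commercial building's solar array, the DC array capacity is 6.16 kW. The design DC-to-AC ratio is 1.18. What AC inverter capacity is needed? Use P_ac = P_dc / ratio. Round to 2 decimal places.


The inverter AC capacity is determined by the DC/AC ratio.
Given: P_dc = 6.16 kW, DC/AC ratio = 1.18
P_ac = P_dc / ratio = 6.16 / 1.18
P_ac = 5.22 kW

5.22


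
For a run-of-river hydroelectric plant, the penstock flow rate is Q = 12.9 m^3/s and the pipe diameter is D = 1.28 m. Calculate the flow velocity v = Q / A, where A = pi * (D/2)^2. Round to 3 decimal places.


Compute pipe cross-sectional area:
  A = pi * (D/2)^2 = pi * (1.28/2)^2 = 1.2868 m^2
Calculate velocity:
  v = Q / A = 12.9 / 1.2868
  v = 10.025 m/s

10.025


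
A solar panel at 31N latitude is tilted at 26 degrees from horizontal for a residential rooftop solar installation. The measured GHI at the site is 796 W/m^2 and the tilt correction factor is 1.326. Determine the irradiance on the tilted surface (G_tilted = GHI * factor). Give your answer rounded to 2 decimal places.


Identify the given values:
  GHI = 796 W/m^2, tilt correction factor = 1.326
Apply the formula G_tilted = GHI * factor:
  G_tilted = 796 * 1.326
  G_tilted = 1055.50 W/m^2

1055.50


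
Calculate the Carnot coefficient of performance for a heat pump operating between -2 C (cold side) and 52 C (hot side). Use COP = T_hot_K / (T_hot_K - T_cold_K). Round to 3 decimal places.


Convert to Kelvin:
  T_hot = 52 + 273.15 = 325.15 K
  T_cold = -2 + 273.15 = 271.15 K
Apply Carnot COP formula:
  COP = T_hot_K / (T_hot_K - T_cold_K) = 325.15 / 54.0
  COP = 6.021

6.021


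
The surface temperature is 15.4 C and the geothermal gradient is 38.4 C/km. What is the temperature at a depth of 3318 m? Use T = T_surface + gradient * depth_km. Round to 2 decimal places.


Convert depth to km: 3318 / 1000 = 3.318 km
Temperature increase = gradient * depth_km = 38.4 * 3.318 = 127.41 C
Temperature at depth = T_surface + delta_T = 15.4 + 127.41
T = 142.81 C

142.81


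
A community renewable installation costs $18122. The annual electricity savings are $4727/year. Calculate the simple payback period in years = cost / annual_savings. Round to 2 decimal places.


Simple payback period = initial cost / annual savings
Payback = 18122 / 4727
Payback = 3.83 years

3.83


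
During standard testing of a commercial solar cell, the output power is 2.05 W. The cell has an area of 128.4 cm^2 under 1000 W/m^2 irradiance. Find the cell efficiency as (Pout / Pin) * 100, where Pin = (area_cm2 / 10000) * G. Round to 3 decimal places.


First compute the input power:
  Pin = area_cm2 / 10000 * G = 128.4 / 10000 * 1000 = 12.84 W
Then compute efficiency:
  Efficiency = (Pout / Pin) * 100 = (2.05 / 12.84) * 100
  Efficiency = 15.966%

15.966


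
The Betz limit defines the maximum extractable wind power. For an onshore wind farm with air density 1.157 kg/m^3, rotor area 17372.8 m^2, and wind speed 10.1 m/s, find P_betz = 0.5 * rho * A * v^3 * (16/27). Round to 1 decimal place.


The Betz coefficient Cp_max = 16/27 = 0.5926
v^3 = 10.1^3 = 1030.301
P_betz = 0.5 * rho * A * v^3 * Cp_max
P_betz = 0.5 * 1.157 * 17372.8 * 1030.301 * 0.5926
P_betz = 6136115.5 W

6136115.5


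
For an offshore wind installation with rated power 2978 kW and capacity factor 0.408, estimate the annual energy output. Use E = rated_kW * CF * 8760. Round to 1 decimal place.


Annual energy = rated_kW * capacity_factor * hours_per_year
Given: P_rated = 2978 kW, CF = 0.408, hours = 8760
E = 2978 * 0.408 * 8760
E = 10643610.2 kWh

10643610.2


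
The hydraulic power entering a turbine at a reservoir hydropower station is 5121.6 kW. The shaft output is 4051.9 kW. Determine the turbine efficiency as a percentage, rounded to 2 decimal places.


Turbine efficiency = (output power / input power) * 100
eta = (4051.9 / 5121.6) * 100
eta = 79.11%

79.11


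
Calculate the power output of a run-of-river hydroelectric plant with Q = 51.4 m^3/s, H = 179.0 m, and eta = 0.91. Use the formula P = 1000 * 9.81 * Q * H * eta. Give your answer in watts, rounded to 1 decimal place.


Apply the hydropower formula P = rho * g * Q * H * eta
rho * g = 1000 * 9.81 = 9810.0
P = 9810.0 * 51.4 * 179.0 * 0.91
P = 82134676.3 W

82134676.3


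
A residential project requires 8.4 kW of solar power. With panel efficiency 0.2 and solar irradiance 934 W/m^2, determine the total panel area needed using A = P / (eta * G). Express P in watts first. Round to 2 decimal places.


Convert target power to watts: P = 8.4 * 1000 = 8400.0 W
Compute denominator: eta * G = 0.2 * 934 = 186.8
Required area A = P / (eta * G) = 8400.0 / 186.8
A = 44.97 m^2

44.97


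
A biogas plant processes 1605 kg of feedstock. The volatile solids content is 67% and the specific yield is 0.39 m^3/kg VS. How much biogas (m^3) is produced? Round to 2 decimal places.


Compute volatile solids:
  VS = mass * VS_fraction = 1605 * 0.67 = 1075.35 kg
Calculate biogas volume:
  Biogas = VS * specific_yield = 1075.35 * 0.39
  Biogas = 419.39 m^3

419.39


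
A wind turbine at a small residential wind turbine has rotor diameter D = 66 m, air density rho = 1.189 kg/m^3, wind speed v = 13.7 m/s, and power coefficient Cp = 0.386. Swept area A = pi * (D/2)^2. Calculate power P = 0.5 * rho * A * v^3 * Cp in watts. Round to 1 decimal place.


Step 1 -- Compute swept area:
  A = pi * (D/2)^2 = pi * (66/2)^2 = 3421.19 m^2
Step 2 -- Apply wind power equation:
  P = 0.5 * rho * A * v^3 * Cp
  v^3 = 13.7^3 = 2571.353
  P = 0.5 * 1.189 * 3421.19 * 2571.353 * 0.386
  P = 2018731.8 W

2018731.8


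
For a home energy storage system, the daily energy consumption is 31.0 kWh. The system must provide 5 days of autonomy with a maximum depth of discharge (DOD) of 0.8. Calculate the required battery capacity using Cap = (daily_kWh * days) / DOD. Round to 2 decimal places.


Total energy needed = daily * days = 31.0 * 5 = 155.0 kWh
Account for depth of discharge:
  Cap = total_energy / DOD = 155.0 / 0.8
  Cap = 193.75 kWh

193.75


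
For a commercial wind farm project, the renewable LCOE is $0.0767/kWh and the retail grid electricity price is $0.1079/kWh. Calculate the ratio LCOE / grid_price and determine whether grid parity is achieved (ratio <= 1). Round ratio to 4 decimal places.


Compare LCOE to grid price:
  LCOE = $0.0767/kWh, Grid price = $0.1079/kWh
  Ratio = LCOE / grid_price = 0.0767 / 0.1079 = 0.7108
  Grid parity achieved (ratio <= 1)? yes

0.7108


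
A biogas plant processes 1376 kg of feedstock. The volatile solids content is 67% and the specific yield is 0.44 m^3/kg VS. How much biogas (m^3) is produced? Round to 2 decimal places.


Compute volatile solids:
  VS = mass * VS_fraction = 1376 * 0.67 = 921.92 kg
Calculate biogas volume:
  Biogas = VS * specific_yield = 921.92 * 0.44
  Biogas = 405.64 m^3

405.64


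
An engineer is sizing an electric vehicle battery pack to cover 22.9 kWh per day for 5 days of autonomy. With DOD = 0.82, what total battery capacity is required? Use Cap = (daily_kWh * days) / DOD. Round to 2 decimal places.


Total energy needed = daily * days = 22.9 * 5 = 114.5 kWh
Account for depth of discharge:
  Cap = total_energy / DOD = 114.5 / 0.82
  Cap = 139.63 kWh

139.63


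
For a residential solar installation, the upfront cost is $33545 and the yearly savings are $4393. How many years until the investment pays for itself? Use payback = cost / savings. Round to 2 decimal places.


Simple payback period = initial cost / annual savings
Payback = 33545 / 4393
Payback = 7.64 years

7.64


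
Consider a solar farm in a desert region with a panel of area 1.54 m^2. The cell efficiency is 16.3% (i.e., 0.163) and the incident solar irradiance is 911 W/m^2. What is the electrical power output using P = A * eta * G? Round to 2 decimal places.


Use the solar power formula P = A * eta * G.
Given: A = 1.54 m^2, eta = 0.163, G = 911 W/m^2
P = 1.54 * 0.163 * 911
P = 228.68 W

228.68


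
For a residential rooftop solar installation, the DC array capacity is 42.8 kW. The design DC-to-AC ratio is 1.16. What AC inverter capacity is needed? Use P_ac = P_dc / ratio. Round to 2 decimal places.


The inverter AC capacity is determined by the DC/AC ratio.
Given: P_dc = 42.8 kW, DC/AC ratio = 1.16
P_ac = P_dc / ratio = 42.8 / 1.16
P_ac = 36.90 kW

36.90


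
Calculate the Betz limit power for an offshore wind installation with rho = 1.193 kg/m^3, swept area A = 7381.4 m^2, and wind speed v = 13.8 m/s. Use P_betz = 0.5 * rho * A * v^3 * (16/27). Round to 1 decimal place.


The Betz coefficient Cp_max = 16/27 = 0.5926
v^3 = 13.8^3 = 2628.072
P_betz = 0.5 * rho * A * v^3 * Cp_max
P_betz = 0.5 * 1.193 * 7381.4 * 2628.072 * 0.5926
P_betz = 6857134.5 W

6857134.5


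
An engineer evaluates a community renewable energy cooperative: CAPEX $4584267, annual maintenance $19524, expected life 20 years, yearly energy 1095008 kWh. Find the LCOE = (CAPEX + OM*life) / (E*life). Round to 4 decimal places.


Total cost = CAPEX + OM * lifetime = 4584267 + 19524 * 20 = 4584267 + 390480 = 4974747
Total generation = annual * lifetime = 1095008 * 20 = 21900160 kWh
LCOE = 4974747 / 21900160
LCOE = 0.2272 $/kWh

0.2272


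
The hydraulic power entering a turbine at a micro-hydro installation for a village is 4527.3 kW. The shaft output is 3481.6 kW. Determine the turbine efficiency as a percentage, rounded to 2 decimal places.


Turbine efficiency = (output power / input power) * 100
eta = (3481.6 / 4527.3) * 100
eta = 76.90%

76.90


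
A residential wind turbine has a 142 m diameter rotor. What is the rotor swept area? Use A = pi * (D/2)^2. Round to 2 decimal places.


Compute the rotor radius:
  r = D / 2 = 142 / 2 = 71.0 m
Calculate swept area:
  A = pi * r^2 = pi * 71.0^2
  A = 15836.77 m^2

15836.77


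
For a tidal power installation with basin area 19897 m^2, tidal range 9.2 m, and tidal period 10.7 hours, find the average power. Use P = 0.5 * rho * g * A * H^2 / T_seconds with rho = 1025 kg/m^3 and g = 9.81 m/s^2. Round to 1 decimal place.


Convert period to seconds: T = 10.7 * 3600 = 38520.0 s
H^2 = 9.2^2 = 84.64
P = 0.5 * rho * g * A * H^2 / T
P = 0.5 * 1025 * 9.81 * 19897 * 84.64 / 38520.0
P = 219806.2 W

219806.2


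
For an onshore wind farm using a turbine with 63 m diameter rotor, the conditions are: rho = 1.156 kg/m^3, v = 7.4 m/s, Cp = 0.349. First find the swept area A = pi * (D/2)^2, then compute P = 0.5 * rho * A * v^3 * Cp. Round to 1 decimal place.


Step 1 -- Compute swept area:
  A = pi * (D/2)^2 = pi * (63/2)^2 = 3117.25 m^2
Step 2 -- Apply wind power equation:
  P = 0.5 * rho * A * v^3 * Cp
  v^3 = 7.4^3 = 405.224
  P = 0.5 * 1.156 * 3117.25 * 405.224 * 0.349
  P = 254811.7 W

254811.7


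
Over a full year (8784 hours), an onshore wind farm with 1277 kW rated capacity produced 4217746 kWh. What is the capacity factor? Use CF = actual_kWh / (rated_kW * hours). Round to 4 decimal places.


Capacity factor = actual output / maximum possible output
Maximum possible = rated * hours = 1277 * 8784 = 11217168 kWh
CF = 4217746 / 11217168
CF = 0.3760

0.3760


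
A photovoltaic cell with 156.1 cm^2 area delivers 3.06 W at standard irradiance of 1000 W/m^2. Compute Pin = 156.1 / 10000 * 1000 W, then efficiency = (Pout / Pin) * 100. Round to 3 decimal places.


First compute the input power:
  Pin = area_cm2 / 10000 * G = 156.1 / 10000 * 1000 = 15.61 W
Then compute efficiency:
  Efficiency = (Pout / Pin) * 100 = (3.06 / 15.61) * 100
  Efficiency = 19.603%

19.603


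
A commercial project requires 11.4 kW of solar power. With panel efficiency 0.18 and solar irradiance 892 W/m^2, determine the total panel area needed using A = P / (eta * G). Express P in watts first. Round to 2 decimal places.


Convert target power to watts: P = 11.4 * 1000 = 11400.0 W
Compute denominator: eta * G = 0.18 * 892 = 160.56
Required area A = P / (eta * G) = 11400.0 / 160.56
A = 71.00 m^2

71.00


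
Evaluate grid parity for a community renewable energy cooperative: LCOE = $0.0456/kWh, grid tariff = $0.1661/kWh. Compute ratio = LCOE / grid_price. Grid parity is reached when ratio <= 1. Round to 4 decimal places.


Compare LCOE to grid price:
  LCOE = $0.0456/kWh, Grid price = $0.1661/kWh
  Ratio = LCOE / grid_price = 0.0456 / 0.1661 = 0.2745
  Grid parity achieved (ratio <= 1)? yes

0.2745


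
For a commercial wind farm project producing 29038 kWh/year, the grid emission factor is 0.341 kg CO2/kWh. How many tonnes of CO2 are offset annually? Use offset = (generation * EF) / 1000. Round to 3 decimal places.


CO2 offset in kg = generation * emission_factor
CO2 offset = 29038 * 0.341 = 9901.96 kg
Convert to tonnes:
  CO2 offset = 9901.96 / 1000 = 9.902 tonnes

9.902


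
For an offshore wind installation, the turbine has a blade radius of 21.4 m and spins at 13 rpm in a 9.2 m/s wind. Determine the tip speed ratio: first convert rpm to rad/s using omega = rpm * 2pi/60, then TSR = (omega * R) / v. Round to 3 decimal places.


Convert rotational speed to rad/s:
  omega = 13 * 2 * pi / 60 = 1.3614 rad/s
Compute tip speed:
  v_tip = omega * R = 1.3614 * 21.4 = 29.133 m/s
Tip speed ratio:
  TSR = v_tip / v_wind = 29.133 / 9.2 = 3.167

3.167


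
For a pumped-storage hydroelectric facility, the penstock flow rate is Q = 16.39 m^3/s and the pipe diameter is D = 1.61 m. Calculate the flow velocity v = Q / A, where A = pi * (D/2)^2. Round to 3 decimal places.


Compute pipe cross-sectional area:
  A = pi * (D/2)^2 = pi * (1.61/2)^2 = 2.0358 m^2
Calculate velocity:
  v = Q / A = 16.39 / 2.0358
  v = 8.051 m/s

8.051


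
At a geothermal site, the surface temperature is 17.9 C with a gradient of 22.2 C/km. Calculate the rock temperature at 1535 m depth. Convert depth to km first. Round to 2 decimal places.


Convert depth to km: 1535 / 1000 = 1.535 km
Temperature increase = gradient * depth_km = 22.2 * 1.535 = 34.08 C
Temperature at depth = T_surface + delta_T = 17.9 + 34.08
T = 51.98 C

51.98


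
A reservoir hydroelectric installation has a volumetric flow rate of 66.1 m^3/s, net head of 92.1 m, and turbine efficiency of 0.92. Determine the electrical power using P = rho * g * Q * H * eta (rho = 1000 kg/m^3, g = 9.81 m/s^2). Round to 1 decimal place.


Apply the hydropower formula P = rho * g * Q * H * eta
rho * g = 1000 * 9.81 = 9810.0
P = 9810.0 * 66.1 * 92.1 * 0.92
P = 54943702.8 W

54943702.8


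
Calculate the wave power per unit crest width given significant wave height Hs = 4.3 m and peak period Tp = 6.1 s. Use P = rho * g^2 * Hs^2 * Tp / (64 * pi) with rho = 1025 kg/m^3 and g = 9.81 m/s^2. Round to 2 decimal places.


Apply wave power formula:
  g^2 = 9.81^2 = 96.2361
  Hs^2 = 4.3^2 = 18.49
  Numerator = rho * g^2 * Hs^2 * Tp = 1025 * 96.2361 * 18.49 * 6.1 = 11125732.82
  Denominator = 64 * pi = 201.0619
  P = 11125732.82 / 201.0619 = 55334.86 W/m

55334.86


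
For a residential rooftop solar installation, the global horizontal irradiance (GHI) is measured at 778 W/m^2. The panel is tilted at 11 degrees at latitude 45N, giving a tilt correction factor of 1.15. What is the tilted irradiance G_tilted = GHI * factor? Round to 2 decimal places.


Identify the given values:
  GHI = 778 W/m^2, tilt correction factor = 1.15
Apply the formula G_tilted = GHI * factor:
  G_tilted = 778 * 1.15
  G_tilted = 894.70 W/m^2

894.70


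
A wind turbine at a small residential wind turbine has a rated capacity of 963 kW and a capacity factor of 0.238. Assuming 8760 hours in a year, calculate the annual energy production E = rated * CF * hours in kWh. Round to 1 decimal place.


Annual energy = rated_kW * capacity_factor * hours_per_year
Given: P_rated = 963 kW, CF = 0.238, hours = 8760
E = 963 * 0.238 * 8760
E = 2007739.4 kWh

2007739.4


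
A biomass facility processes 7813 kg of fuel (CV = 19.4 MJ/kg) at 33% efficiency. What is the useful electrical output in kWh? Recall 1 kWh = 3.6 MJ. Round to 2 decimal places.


Total energy = mass * CV = 7813 * 19.4 = 151572.2 MJ
Useful energy = total * eta = 151572.2 * 0.33 = 50018.83 MJ
Convert to kWh: 50018.83 / 3.6
Useful energy = 13894.12 kWh

13894.12


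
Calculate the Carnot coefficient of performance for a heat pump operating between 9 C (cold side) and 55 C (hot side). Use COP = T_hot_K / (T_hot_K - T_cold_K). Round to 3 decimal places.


Convert to Kelvin:
  T_hot = 55 + 273.15 = 328.15 K
  T_cold = 9 + 273.15 = 282.15 K
Apply Carnot COP formula:
  COP = T_hot_K / (T_hot_K - T_cold_K) = 328.15 / 46.0
  COP = 7.134

7.134


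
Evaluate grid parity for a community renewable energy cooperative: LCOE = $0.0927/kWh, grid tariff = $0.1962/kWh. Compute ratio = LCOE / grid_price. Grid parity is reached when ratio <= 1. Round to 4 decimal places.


Compare LCOE to grid price:
  LCOE = $0.0927/kWh, Grid price = $0.1962/kWh
  Ratio = LCOE / grid_price = 0.0927 / 0.1962 = 0.4725
  Grid parity achieved (ratio <= 1)? yes

0.4725


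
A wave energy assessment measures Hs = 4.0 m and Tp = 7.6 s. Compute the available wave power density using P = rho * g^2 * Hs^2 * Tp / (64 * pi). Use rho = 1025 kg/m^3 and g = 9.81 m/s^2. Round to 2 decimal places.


Apply wave power formula:
  g^2 = 9.81^2 = 96.2361
  Hs^2 = 4.0^2 = 16.0
  Numerator = rho * g^2 * Hs^2 * Tp = 1025 * 96.2361 * 16.0 * 7.6 = 11994867.5
  Denominator = 64 * pi = 201.0619
  P = 11994867.5 / 201.0619 = 59657.58 W/m

59657.58


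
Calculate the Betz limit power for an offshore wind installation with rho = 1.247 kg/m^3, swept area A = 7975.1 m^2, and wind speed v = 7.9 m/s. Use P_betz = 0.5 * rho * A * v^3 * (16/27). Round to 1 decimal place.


The Betz coefficient Cp_max = 16/27 = 0.5926
v^3 = 7.9^3 = 493.039
P_betz = 0.5 * rho * A * v^3 * Cp_max
P_betz = 0.5 * 1.247 * 7975.1 * 493.039 * 0.5926
P_betz = 1452814.2 W

1452814.2


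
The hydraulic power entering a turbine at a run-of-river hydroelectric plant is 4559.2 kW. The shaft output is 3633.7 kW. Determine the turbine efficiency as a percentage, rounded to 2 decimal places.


Turbine efficiency = (output power / input power) * 100
eta = (3633.7 / 4559.2) * 100
eta = 79.70%

79.70


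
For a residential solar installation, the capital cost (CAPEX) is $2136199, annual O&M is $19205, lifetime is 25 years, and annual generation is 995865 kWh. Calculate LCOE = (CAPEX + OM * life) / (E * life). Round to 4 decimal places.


Total cost = CAPEX + OM * lifetime = 2136199 + 19205 * 25 = 2136199 + 480125 = 2616324
Total generation = annual * lifetime = 995865 * 25 = 24896625 kWh
LCOE = 2616324 / 24896625
LCOE = 0.1051 $/kWh

0.1051


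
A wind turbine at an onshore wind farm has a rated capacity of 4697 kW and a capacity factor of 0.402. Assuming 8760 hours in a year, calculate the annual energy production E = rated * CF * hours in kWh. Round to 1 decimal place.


Annual energy = rated_kW * capacity_factor * hours_per_year
Given: P_rated = 4697 kW, CF = 0.402, hours = 8760
E = 4697 * 0.402 * 8760
E = 16540579.4 kWh

16540579.4


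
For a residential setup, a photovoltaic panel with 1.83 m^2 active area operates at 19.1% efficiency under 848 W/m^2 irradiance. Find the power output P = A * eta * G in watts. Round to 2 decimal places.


Use the solar power formula P = A * eta * G.
Given: A = 1.83 m^2, eta = 0.191, G = 848 W/m^2
P = 1.83 * 0.191 * 848
P = 296.40 W

296.40


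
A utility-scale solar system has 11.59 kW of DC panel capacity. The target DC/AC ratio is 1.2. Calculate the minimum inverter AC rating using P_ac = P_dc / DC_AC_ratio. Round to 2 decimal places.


The inverter AC capacity is determined by the DC/AC ratio.
Given: P_dc = 11.59 kW, DC/AC ratio = 1.2
P_ac = P_dc / ratio = 11.59 / 1.2
P_ac = 9.66 kW

9.66


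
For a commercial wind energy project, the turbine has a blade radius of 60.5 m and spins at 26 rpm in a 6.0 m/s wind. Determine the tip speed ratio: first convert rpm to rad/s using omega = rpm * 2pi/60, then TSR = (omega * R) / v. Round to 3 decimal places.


Convert rotational speed to rad/s:
  omega = 26 * 2 * pi / 60 = 2.7227 rad/s
Compute tip speed:
  v_tip = omega * R = 2.7227 * 60.5 = 164.724 m/s
Tip speed ratio:
  TSR = v_tip / v_wind = 164.724 / 6.0 = 27.454

27.454


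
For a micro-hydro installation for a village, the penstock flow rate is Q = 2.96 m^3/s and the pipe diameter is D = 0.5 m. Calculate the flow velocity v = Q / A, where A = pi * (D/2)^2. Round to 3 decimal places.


Compute pipe cross-sectional area:
  A = pi * (D/2)^2 = pi * (0.5/2)^2 = 0.1963 m^2
Calculate velocity:
  v = Q / A = 2.96 / 0.1963
  v = 15.075 m/s

15.075


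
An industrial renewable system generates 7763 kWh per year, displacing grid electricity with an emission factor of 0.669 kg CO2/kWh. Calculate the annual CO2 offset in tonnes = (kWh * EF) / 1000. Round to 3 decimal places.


CO2 offset in kg = generation * emission_factor
CO2 offset = 7763 * 0.669 = 5193.45 kg
Convert to tonnes:
  CO2 offset = 5193.45 / 1000 = 5.193 tonnes

5.193


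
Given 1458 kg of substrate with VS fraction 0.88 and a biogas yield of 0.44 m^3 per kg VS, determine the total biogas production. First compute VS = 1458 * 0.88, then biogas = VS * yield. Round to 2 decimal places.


Compute volatile solids:
  VS = mass * VS_fraction = 1458 * 0.88 = 1283.04 kg
Calculate biogas volume:
  Biogas = VS * specific_yield = 1283.04 * 0.44
  Biogas = 564.54 m^3

564.54


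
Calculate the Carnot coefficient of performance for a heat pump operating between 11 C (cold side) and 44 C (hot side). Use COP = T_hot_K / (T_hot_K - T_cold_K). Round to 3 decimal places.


Convert to Kelvin:
  T_hot = 44 + 273.15 = 317.15 K
  T_cold = 11 + 273.15 = 284.15 K
Apply Carnot COP formula:
  COP = T_hot_K / (T_hot_K - T_cold_K) = 317.15 / 33.0
  COP = 9.611

9.611


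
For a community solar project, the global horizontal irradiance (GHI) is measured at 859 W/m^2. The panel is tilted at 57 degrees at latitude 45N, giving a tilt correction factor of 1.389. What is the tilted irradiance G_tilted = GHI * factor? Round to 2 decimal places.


Identify the given values:
  GHI = 859 W/m^2, tilt correction factor = 1.389
Apply the formula G_tilted = GHI * factor:
  G_tilted = 859 * 1.389
  G_tilted = 1193.15 W/m^2

1193.15


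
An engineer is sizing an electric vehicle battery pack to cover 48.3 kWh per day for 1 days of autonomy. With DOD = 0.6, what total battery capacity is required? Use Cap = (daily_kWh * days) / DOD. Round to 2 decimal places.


Total energy needed = daily * days = 48.3 * 1 = 48.3 kWh
Account for depth of discharge:
  Cap = total_energy / DOD = 48.3 / 0.6
  Cap = 80.50 kWh

80.50


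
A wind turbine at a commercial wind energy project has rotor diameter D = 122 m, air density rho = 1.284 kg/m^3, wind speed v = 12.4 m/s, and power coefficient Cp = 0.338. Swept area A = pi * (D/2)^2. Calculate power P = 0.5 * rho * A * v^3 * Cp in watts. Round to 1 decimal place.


Step 1 -- Compute swept area:
  A = pi * (D/2)^2 = pi * (122/2)^2 = 11689.87 m^2
Step 2 -- Apply wind power equation:
  P = 0.5 * rho * A * v^3 * Cp
  v^3 = 12.4^3 = 1906.624
  P = 0.5 * 1.284 * 11689.87 * 1906.624 * 0.338
  P = 4836445.8 W

4836445.8


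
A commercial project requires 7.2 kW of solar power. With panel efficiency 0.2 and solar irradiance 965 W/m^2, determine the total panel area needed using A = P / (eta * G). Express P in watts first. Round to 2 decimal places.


Convert target power to watts: P = 7.2 * 1000 = 7200.0 W
Compute denominator: eta * G = 0.2 * 965 = 193.0
Required area A = P / (eta * G) = 7200.0 / 193.0
A = 37.31 m^2

37.31


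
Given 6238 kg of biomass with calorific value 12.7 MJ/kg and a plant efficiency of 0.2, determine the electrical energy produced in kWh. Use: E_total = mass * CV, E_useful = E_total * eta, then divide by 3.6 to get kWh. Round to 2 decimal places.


Total energy = mass * CV = 6238 * 12.7 = 79222.6 MJ
Useful energy = total * eta = 79222.6 * 0.2 = 15844.52 MJ
Convert to kWh: 15844.52 / 3.6
Useful energy = 4401.26 kWh

4401.26


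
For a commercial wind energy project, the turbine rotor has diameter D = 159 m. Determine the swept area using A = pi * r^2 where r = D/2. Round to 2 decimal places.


Compute the rotor radius:
  r = D / 2 = 159 / 2 = 79.5 m
Calculate swept area:
  A = pi * r^2 = pi * 79.5^2
  A = 19855.65 m^2

19855.65


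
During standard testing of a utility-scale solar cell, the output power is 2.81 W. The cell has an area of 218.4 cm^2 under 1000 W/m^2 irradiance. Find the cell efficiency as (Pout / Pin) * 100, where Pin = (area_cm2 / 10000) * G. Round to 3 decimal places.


First compute the input power:
  Pin = area_cm2 / 10000 * G = 218.4 / 10000 * 1000 = 21.84 W
Then compute efficiency:
  Efficiency = (Pout / Pin) * 100 = (2.81 / 21.84) * 100
  Efficiency = 12.866%

12.866


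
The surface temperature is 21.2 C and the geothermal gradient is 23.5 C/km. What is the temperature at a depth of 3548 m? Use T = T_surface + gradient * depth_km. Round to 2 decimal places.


Convert depth to km: 3548 / 1000 = 3.548 km
Temperature increase = gradient * depth_km = 23.5 * 3.548 = 83.38 C
Temperature at depth = T_surface + delta_T = 21.2 + 83.38
T = 104.58 C

104.58


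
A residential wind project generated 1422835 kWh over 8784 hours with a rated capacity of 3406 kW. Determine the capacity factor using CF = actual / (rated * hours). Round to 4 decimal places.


Capacity factor = actual output / maximum possible output
Maximum possible = rated * hours = 3406 * 8784 = 29918304 kWh
CF = 1422835 / 29918304
CF = 0.0476

0.0476


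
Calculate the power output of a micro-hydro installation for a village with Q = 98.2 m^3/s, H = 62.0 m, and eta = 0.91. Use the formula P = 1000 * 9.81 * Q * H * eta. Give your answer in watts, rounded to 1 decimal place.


Apply the hydropower formula P = rho * g * Q * H * eta
rho * g = 1000 * 9.81 = 9810.0
P = 9810.0 * 98.2 * 62.0 * 0.91
P = 54351755.6 W

54351755.6


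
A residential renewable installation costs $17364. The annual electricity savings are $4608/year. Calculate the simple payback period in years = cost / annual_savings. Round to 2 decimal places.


Simple payback period = initial cost / annual savings
Payback = 17364 / 4608
Payback = 3.77 years

3.77


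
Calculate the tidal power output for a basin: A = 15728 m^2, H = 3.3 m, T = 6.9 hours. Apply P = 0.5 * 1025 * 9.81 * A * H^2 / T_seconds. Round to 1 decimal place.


Convert period to seconds: T = 6.9 * 3600 = 24840.0 s
H^2 = 3.3^2 = 10.89
P = 0.5 * rho * g * A * H^2 / T
P = 0.5 * 1025 * 9.81 * 15728 * 10.89 / 24840.0
P = 34666.7 W

34666.7


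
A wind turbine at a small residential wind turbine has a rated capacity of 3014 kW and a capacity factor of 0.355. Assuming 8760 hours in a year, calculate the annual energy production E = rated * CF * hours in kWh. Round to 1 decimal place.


Annual energy = rated_kW * capacity_factor * hours_per_year
Given: P_rated = 3014 kW, CF = 0.355, hours = 8760
E = 3014 * 0.355 * 8760
E = 9372937.2 kWh

9372937.2


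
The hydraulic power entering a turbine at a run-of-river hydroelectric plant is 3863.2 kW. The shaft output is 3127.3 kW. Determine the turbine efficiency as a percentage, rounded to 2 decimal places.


Turbine efficiency = (output power / input power) * 100
eta = (3127.3 / 3863.2) * 100
eta = 80.95%

80.95


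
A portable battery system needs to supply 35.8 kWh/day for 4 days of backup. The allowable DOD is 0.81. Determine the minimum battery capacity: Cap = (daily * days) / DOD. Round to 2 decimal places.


Total energy needed = daily * days = 35.8 * 4 = 143.2 kWh
Account for depth of discharge:
  Cap = total_energy / DOD = 143.2 / 0.81
  Cap = 176.79 kWh

176.79


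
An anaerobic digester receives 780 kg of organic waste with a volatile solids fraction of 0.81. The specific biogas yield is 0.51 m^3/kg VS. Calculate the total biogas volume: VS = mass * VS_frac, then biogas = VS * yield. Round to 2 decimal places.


Compute volatile solids:
  VS = mass * VS_fraction = 780 * 0.81 = 631.8 kg
Calculate biogas volume:
  Biogas = VS * specific_yield = 631.8 * 0.51
  Biogas = 322.22 m^3

322.22


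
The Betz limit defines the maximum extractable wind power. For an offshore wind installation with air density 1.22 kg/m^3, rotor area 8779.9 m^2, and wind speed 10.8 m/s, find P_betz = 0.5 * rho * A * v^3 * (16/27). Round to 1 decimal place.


The Betz coefficient Cp_max = 16/27 = 0.5926
v^3 = 10.8^3 = 1259.712
P_betz = 0.5 * rho * A * v^3 * Cp_max
P_betz = 0.5 * 1.22 * 8779.9 * 1259.712 * 0.5926
P_betz = 3998037.7 W

3998037.7


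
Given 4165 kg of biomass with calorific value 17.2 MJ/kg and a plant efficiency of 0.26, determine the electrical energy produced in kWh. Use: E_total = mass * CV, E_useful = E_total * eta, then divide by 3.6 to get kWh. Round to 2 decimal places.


Total energy = mass * CV = 4165 * 17.2 = 71638.0 MJ
Useful energy = total * eta = 71638.0 * 0.26 = 18625.88 MJ
Convert to kWh: 18625.88 / 3.6
Useful energy = 5173.86 kWh

5173.86


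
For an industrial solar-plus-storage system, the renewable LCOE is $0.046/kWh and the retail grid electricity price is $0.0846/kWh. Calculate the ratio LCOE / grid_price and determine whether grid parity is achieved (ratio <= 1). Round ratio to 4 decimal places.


Compare LCOE to grid price:
  LCOE = $0.046/kWh, Grid price = $0.0846/kWh
  Ratio = LCOE / grid_price = 0.046 / 0.0846 = 0.5437
  Grid parity achieved (ratio <= 1)? yes

0.5437


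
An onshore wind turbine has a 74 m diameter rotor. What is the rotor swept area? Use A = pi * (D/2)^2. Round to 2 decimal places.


Compute the rotor radius:
  r = D / 2 = 74 / 2 = 37.0 m
Calculate swept area:
  A = pi * r^2 = pi * 37.0^2
  A = 4300.84 m^2

4300.84


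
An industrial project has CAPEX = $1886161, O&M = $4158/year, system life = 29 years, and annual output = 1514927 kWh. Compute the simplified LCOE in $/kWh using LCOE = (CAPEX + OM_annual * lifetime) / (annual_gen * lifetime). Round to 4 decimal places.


Total cost = CAPEX + OM * lifetime = 1886161 + 4158 * 29 = 1886161 + 120582 = 2006743
Total generation = annual * lifetime = 1514927 * 29 = 43932883 kWh
LCOE = 2006743 / 43932883
LCOE = 0.0457 $/kWh

0.0457


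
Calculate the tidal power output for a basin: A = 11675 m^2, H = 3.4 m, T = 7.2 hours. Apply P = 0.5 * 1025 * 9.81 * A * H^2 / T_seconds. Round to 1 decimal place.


Convert period to seconds: T = 7.2 * 3600 = 25920.0 s
H^2 = 3.4^2 = 11.56
P = 0.5 * rho * g * A * H^2 / T
P = 0.5 * 1025 * 9.81 * 11675 * 11.56 / 25920.0
P = 26178.4 W

26178.4


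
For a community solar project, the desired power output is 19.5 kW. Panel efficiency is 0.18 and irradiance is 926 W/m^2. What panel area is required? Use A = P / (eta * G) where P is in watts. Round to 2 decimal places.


Convert target power to watts: P = 19.5 * 1000 = 19500.0 W
Compute denominator: eta * G = 0.18 * 926 = 166.68
Required area A = P / (eta * G) = 19500.0 / 166.68
A = 116.99 m^2

116.99


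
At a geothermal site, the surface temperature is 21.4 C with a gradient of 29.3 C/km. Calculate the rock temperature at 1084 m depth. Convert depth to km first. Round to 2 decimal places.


Convert depth to km: 1084 / 1000 = 1.084 km
Temperature increase = gradient * depth_km = 29.3 * 1.084 = 31.76 C
Temperature at depth = T_surface + delta_T = 21.4 + 31.76
T = 53.16 C

53.16


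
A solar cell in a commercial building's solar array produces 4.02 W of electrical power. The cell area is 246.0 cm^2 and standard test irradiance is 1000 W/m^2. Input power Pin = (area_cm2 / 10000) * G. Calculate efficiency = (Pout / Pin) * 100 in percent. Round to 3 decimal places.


First compute the input power:
  Pin = area_cm2 / 10000 * G = 246.0 / 10000 * 1000 = 24.6 W
Then compute efficiency:
  Efficiency = (Pout / Pin) * 100 = (4.02 / 24.6) * 100
  Efficiency = 16.341%

16.341
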